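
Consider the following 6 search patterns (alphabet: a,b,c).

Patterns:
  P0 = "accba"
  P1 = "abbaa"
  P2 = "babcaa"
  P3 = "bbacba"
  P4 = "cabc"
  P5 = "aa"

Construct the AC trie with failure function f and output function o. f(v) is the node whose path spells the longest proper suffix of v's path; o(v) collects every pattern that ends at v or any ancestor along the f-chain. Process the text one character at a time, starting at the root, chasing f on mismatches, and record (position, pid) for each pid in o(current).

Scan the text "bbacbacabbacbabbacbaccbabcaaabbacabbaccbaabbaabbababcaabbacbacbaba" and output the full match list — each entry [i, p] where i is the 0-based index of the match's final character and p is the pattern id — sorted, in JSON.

Build automaton:
Trie (insert patterns):
  n0 'ε': a→1 b→10 c→21
  n1 'a': a→25 b→6 c→2
  n2 'ac': c→3
  n3 'acc': b→4
  n4 'accb': a→5
  n5 'accba': ·  ←P0
  n6 'ab': b→7
  n7 'abb': a→8
  n8 'abba': a→9
  n9 'abbaa': ·  ←P1
  n10 'b': a→11 b→16
  n11 'ba': b→12
  n12 'bab': c→13
  n13 'babc': a→14
  n14 'babca': a→15
  n15 'babcaa': ·  ←P2
  n16 'bb': a→17
  n17 'bba': c→18
  n18 'bbac': b→19
  n19 'bbacb': a→20
  n20 'bbacba': ·  ←P3
  n21 'c': a→22
  n22 'ca': b→23
  n23 'cab': c→24
  n24 'cabc': ·  ←P4
  n25 'aa': ·  ←P5

Failure links (BFS by depth):
  n1('a'): parent n0 fail=0; on 'a' 0 → fail=0;  out ∅∪∅=∅
  n10('b'): parent n0 fail=0; on 'b' 0 → fail=0;  out ∅∪∅=∅
  n21('c'): parent n0 fail=0; on 'c' 0 → fail=0;  out ∅∪∅=∅
  n2('ac'): parent n1 fail=0; on 'c' 0 → fail=21;  out ∅∪∅=∅
  n6('ab'): parent n1 fail=0; on 'b' 0 → fail=10;  out ∅∪∅=∅
  n11('ba'): parent n10 fail=0; on 'a' 0 → fail=1;  out ∅∪∅=∅
  n16('bb'): parent n10 fail=0; on 'b' 0 → fail=10;  out ∅∪∅=∅
  n22('ca'): parent n21 fail=0; on 'a' 0 → fail=1;  out ∅∪∅=∅
  n25('aa'): parent n1 fail=0; on 'a' 0 → fail=1;  out {5}∪∅={5}
  n3('acc'): parent n2 fail=21; on 'c' 21→0 → fail=21;  out ∅∪∅=∅
  n7('abb'): parent n6 fail=10; on 'b' 10 → fail=16;  out ∅∪∅=∅
  n12('bab'): parent n11 fail=1; on 'b' 1 → fail=6;  out ∅∪∅=∅
  n17('bba'): parent n16 fail=10; on 'a' 10 → fail=11;  out ∅∪∅=∅
  n23('cab'): parent n22 fail=1; on 'b' 1 → fail=6;  out ∅∪∅=∅
  n4('accb'): parent n3 fail=21; on 'b' 21→0 → fail=10;  out ∅∪∅=∅
  n8('abba'): parent n7 fail=16; on 'a' 16 → fail=17;  out ∅∪∅=∅
  n13('babc'): parent n12 fail=6; on 'c' 6→10→0 → fail=21;  out ∅∪∅=∅
  n18('bbac'): parent n17 fail=11; on 'c' 11→1 → fail=2;  out ∅∪∅=∅
  n24('cabc'): parent n23 fail=6; on 'c' 6→10→0 → fail=21;  out {4}∪∅={4}
  n5('accba'): parent n4 fail=10; on 'a' 10 → fail=11;  out {0}∪∅={0}
  n9('abbaa'): parent n8 fail=17; on 'a' 17→11→1 → fail=25;  out {1}∪{5}={1,5}
  n14('babca'): parent n13 fail=21; on 'a' 21 → fail=22;  out ∅∪∅=∅
  n19('bbacb'): parent n18 fail=2; on 'b' 2→21→0 → fail=10;  out ∅∪∅=∅
  n15('babcaa'): parent n14 fail=22; on 'a' 22→1 → fail=25;  out {2}∪{5}={2,5}
  n20('bbacba'): parent n19 fail=10; on 'a' 10 → fail=11;  out {3}∪∅={3}

Text stream:
i=0 'b': node 0→10
i=1 'b': node 10→16
i=2 'a': node 16→17
i=3 'c': node 17→18
i=4 'b': node 18→19
i=5 'a': node 19→20  ** P3@[0:5]
i=6 'c': node 20→2 (via fail)
i=7 'a': node 2→22 (via fail)
i=8 'b': node 22→23
i=9 'b': node 23→7 (via fail)
i=10 'a': node 7→8
i=11 'c': node 8→18 (via fail)
i=12 'b': node 18→19
i=13 'a': node 19→20  ** P3@[8:13]
i=14 'b': node 20→12 (via fail)
i=15 'b': node 12→7 (via fail)
i=16 'a': node 7→8
i=17 'c': node 8→18 (via fail)
i=18 'b': node 18→19
i=19 'a': node 19→20  ** P3@[14:19]
i=20 'c': node 20→2 (via fail)
i=21 'c': node 2→3
i=22 'b': node 3→4
i=23 'a': node 4→5  ** P0@[19:23]
i=24 'b': node 5→12 (via fail)
i=25 'c': node 12→13
i=26 'a': node 13→14
i=27 'a': node 14→15  ** P2@[22:27],P5@[26:27]
i=28 'a': node 15→25 (via fail)  ** P5@[27:28]
i=29 'b': node 25→6 (via fail)
i=30 'b': node 6→7
i=31 'a': node 7→8
i=32 'c': node 8→18 (via fail)
i=33 'a': node 18→22 (via fail)
i=34 'b': node 22→23
i=35 'b': node 23→7 (via fail)
i=36 'a': node 7→8
i=37 'c': node 8→18 (via fail)
i=38 'c': node 18→3 (via fail)
i=39 'b': node 3→4
i=40 'a': node 4→5  ** P0@[36:40]
i=41 'a': node 5→25 (via fail)  ** P5@[40:41]
i=42 'b': node 25→6 (via fail)
i=43 'b': node 6→7
i=44 'a': node 7→8
i=45 'a': node 8→9  ** P1@[41:45],P5@[44:45]
i=46 'b': node 9→6 (via fail)
i=47 'b': node 6→7
i=48 'a': node 7→8
i=49 'b': node 8→12 (via fail)
i=50 'a': node 12→11 (via fail)
i=51 'b': node 11→12
i=52 'c': node 12→13
i=53 'a': node 13→14
i=54 'a': node 14→15  ** P2@[49:54],P5@[53:54]
i=55 'b': node 15→6 (via fail)
i=56 'b': node 6→7
i=57 'a': node 7→8
i=58 'c': node 8→18 (via fail)
i=59 'b': node 18→19
i=60 'a': node 19→20  ** P3@[55:60]
i=61 'c': node 20→2 (via fail)
i=62 'b': node 2→10 (via fail)
i=63 'a': node 10→11
i=64 'b': node 11→12
i=65 'a': node 12→11 (via fail)

All matches (sorted): [[5,3],[13,3],[19,3],[23,0],[27,2],[27,5],[28,5],[40,0],[41,5],[45,1],[45,5],[54,2],[54,5],[60,3]]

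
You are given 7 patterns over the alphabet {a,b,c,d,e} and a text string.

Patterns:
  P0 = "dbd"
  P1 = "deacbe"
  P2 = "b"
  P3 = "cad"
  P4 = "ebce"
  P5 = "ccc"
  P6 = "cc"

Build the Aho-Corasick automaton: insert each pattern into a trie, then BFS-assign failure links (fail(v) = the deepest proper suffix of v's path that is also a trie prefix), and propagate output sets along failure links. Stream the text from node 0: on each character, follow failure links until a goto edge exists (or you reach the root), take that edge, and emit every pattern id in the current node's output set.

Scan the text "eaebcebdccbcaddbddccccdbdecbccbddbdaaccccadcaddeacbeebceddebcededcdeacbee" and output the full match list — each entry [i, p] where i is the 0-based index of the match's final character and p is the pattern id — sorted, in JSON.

Construct AC machine:
Trie nodes:
  0='ε' goto b→9 c→10 d→1 e→13
  1='d' goto b→2 e→4
  2='db' goto d→3
  3='dbd' goto ·  ←P0
  4='de' goto a→5
  5='dea' goto c→6
  6='deac' goto b→7
  7='deacb' goto e→8
  8='deacbe' goto ·  ←P1
  9='b' goto ·  ←P2
  10='c' goto a→11 c→17
  11='ca' goto d→12
  12='cad' goto ·  ←P3
  13='e' goto b→14
  14='eb' goto c→15
  15='ebc' goto e→16
  16='ebce' goto ·  ←P4
  17='cc' goto c→18  ←P6
  18='ccc' goto ·  ←P5

BFS fail/out derivation:
  n1('d'): parent n0 fail=0; on 'd' 0 → fail=0;  out ∅∪∅=∅
  n9('b'): parent n0 fail=0; on 'b' 0 → fail=0;  out {2}∪∅={2}
  n10('c'): parent n0 fail=0; on 'c' 0 → fail=0;  out ∅∪∅=∅
  n13('e'): parent n0 fail=0; on 'e' 0 → fail=0;  out ∅∪∅=∅
  n2('db'): parent n1 fail=0; on 'b' 0 → fail=9;  out ∅∪{2}={2}
  n4('de'): parent n1 fail=0; on 'e' 0 → fail=13;  out ∅∪∅=∅
  n11('ca'): parent n10 fail=0; on 'a' 0 → fail=0;  out ∅∪∅=∅
  n14('eb'): parent n13 fail=0; on 'b' 0 → fail=9;  out ∅∪{2}={2}
  n17('cc'): parent n10 fail=0; on 'c' 0 → fail=10;  out {6}∪∅={6}
  n3('dbd'): parent n2 fail=9; on 'd' 9→0 → fail=1;  out {0}∪∅={0}
  n5('dea'): parent n4 fail=13; on 'a' 13→0 → fail=0;  out ∅∪∅=∅
  n12('cad'): parent n11 fail=0; on 'd' 0 → fail=1;  out {3}∪∅={3}
  n15('ebc'): parent n14 fail=9; on 'c' 9→0 → fail=10;  out ∅∪∅=∅
  n18('ccc'): parent n17 fail=10; on 'c' 10 → fail=17;  out {5}∪{6}={5,6}
  n6('deac'): parent n5 fail=0; on 'c' 0 → fail=10;  out ∅∪∅=∅
  n16('ebce'): parent n15 fail=10; on 'e' 10→0 → fail=13;  out {4}∪∅={4}
  n7('deacb'): parent n6 fail=10; on 'b' 10→0 → fail=9;  out ∅∪{2}={2}
  n8('deacbe'): parent n7 fail=9; on 'e' 9→0 → fail=13;  out {1}∪∅={1}

Run:
pos 0 'e': at 13
pos 1 'a': at 0 (fail-walked)
pos 2 'e': at 13
pos 3 'b': at 14  emit P2@[3:3]
pos 4 'c': at 15
pos 5 'e': at 16  emit P4@[2:5]
pos 6 'b': at 14 (fail-walked)  emit P2@[6:6]
pos 7 'd': at 1 (fail-walked)
pos 8 'c': at 10 (fail-walked)
pos 9 'c': at 17  emit P6@[8:9]
pos 10 'b': at 9 (fail-walked)  emit P2@[10:10]
pos 11 'c': at 10 (fail-walked)
pos 12 'a': at 11
pos 13 'd': at 12  emit P3@[11:13]
pos 14 'd': at 1 (fail-walked)
pos 15 'b': at 2  emit P2@[15:15]
pos 16 'd': at 3  emit P0@[14:16]
pos 17 'd': at 1 (fail-walked)
pos 18 'c': at 10 (fail-walked)
pos 19 'c': at 17  emit P6@[18:19]
pos 20 'c': at 18  emit P5@[18:20],P6@[19:20]
pos 21 'c': at 18 (fail-walked)  emit P5@[19:21],P6@[20:21]
pos 22 'd': at 1 (fail-walked)
pos 23 'b': at 2  emit P2@[23:23]
pos 24 'd': at 3  emit P0@[22:24]
pos 25 'e': at 4 (fail-walked)
pos 26 'c': at 10 (fail-walked)
pos 27 'b': at 9 (fail-walked)  emit P2@[27:27]
pos 28 'c': at 10 (fail-walked)
pos 29 'c': at 17  emit P6@[28:29]
pos 30 'b': at 9 (fail-walked)  emit P2@[30:30]
pos 31 'd': at 1 (fail-walked)
pos 32 'd': at 1 (fail-walked)
pos 33 'b': at 2  emit P2@[33:33]
pos 34 'd': at 3  emit P0@[32:34]
pos 35 'a': at 0 (fail-walked)
pos 36 'a': at 0
pos 37 'c': at 10
pos 38 'c': at 17  emit P6@[37:38]
pos 39 'c': at 18  emit P5@[37:39],P6@[38:39]
pos 40 'c': at 18 (fail-walked)  emit P5@[38:40],P6@[39:40]
pos 41 'a': at 11 (fail-walked)
pos 42 'd': at 12  emit P3@[40:42]
pos 43 'c': at 10 (fail-walked)
pos 44 'a': at 11
pos 45 'd': at 12  emit P3@[43:45]
pos 46 'd': at 1 (fail-walked)
pos 47 'e': at 4
pos 48 'a': at 5
pos 49 'c': at 6
pos 50 'b': at 7  emit P2@[50:50]
pos 51 'e': at 8  emit P1@[46:51]
pos 52 'e': at 13 (fail-walked)
pos 53 'b': at 14  emit P2@[53:53]
pos 54 'c': at 15
pos 55 'e': at 16  emit P4@[52:55]
pos 56 'd': at 1 (fail-walked)
pos 57 'd': at 1 (fail-walked)
pos 58 'e': at 4
pos 59 'b': at 14 (fail-walked)  emit P2@[59:59]
pos 60 'c': at 15
pos 61 'e': at 16  emit P4@[58:61]
pos 62 'd': at 1 (fail-walked)
pos 63 'e': at 4
pos 64 'd': at 1 (fail-walked)
pos 65 'c': at 10 (fail-walked)
pos 66 'd': at 1 (fail-walked)
pos 67 'e': at 4
pos 68 'a': at 5
pos 69 'c': at 6
pos 70 'b': at 7  emit P2@[70:70]
pos 71 'e': at 8  emit P1@[66:71]
pos 72 'e': at 13 (fail-walked)

Matches: [[3,2],[5,4],[6,2],[9,6],[10,2],[13,3],[15,2],[16,0],[19,6],[20,5],[20,6],[21,5],[21,6],[23,2],[24,0],[27,2],[29,6],[30,2],[33,2],[34,0],[38,6],[39,5],[39,6],[40,5],[40,6],[42,3],[45,3],[50,2],[51,1],[53,2],[55,4],[59,2],[61,4],[70,2],[71,1]]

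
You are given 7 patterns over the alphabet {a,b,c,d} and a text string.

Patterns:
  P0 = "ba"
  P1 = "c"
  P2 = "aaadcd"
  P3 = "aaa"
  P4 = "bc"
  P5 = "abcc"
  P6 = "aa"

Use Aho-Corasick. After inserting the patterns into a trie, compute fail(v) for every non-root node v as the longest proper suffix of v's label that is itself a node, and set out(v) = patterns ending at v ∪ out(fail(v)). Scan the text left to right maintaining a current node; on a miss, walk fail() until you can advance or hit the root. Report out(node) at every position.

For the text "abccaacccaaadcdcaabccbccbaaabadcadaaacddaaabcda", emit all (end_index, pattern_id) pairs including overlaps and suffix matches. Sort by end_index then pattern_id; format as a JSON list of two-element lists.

Build automaton:
Trie (insert patterns):
  n0 'ε': a→4 b→1 c→3
  n1 'b': a→2 c→10
  n2 'ba': ·  [P0 ends]
  n3 'c': ·  [P1 ends]
  n4 'a': a→5 b→11
  n5 'aa': a→6  [P6 ends]
  n6 'aaa': d→7  [P3 ends]
  n7 'aaad': c→8
  n8 'aaadc': d→9
  n9 'aaadcd': ·  [P2 ends]
  n10 'bc': ·  [P4 ends]
  n11 'ab': c→12
  n12 'abc': c→13
  n13 'abcc': ·  [P5 ends]

Failure links (BFS by depth):
  fail(1) 'b': from fail(0)=0 chase 'b': 0 ⇒ 0;  out=∅∪out(0)=∅
  fail(3) 'c': from fail(0)=0 chase 'c': 0 ⇒ 0;  out={1}∪out(0)={1}
  fail(4) 'a': from fail(0)=0 chase 'a': 0 ⇒ 0;  out=∅∪out(0)=∅
  fail(2) 'ba': from fail(1)=0 chase 'a': 0 ⇒ 4;  out={0}∪out(4)={0}
  fail(5) 'aa': from fail(4)=0 chase 'a': 0 ⇒ 4;  out={6}∪out(4)={6}
  fail(10) 'bc': from fail(1)=0 chase 'c': 0 ⇒ 3;  out={4}∪out(3)={1,4}
  fail(11) 'ab': from fail(4)=0 chase 'b': 0 ⇒ 1;  out=∅∪out(1)=∅
  fail(6) 'aaa': from fail(5)=4 chase 'a': 4 ⇒ 5;  out={3}∪out(5)={3,6}
  fail(12) 'abc': from fail(11)=1 chase 'c': 1 ⇒ 10;  out=∅∪out(10)={1,4}
  fail(7) 'aaad': from fail(6)=5 chase 'd': 5→4→0 ⇒ 0;  out=∅∪out(0)=∅
  fail(13) 'abcc': from fail(12)=10 chase 'c': 10→3→0 ⇒ 3;  out={5}∪out(3)={1,5}
  fail(8) 'aaadc': from fail(7)=0 chase 'c': 0 ⇒ 3;  out=∅∪out(3)={1}
  fail(9) 'aaadcd': from fail(8)=3 chase 'd': 3→0 ⇒ 0;  out={2}∪out(0)={2}

Run:
i=0 'a': node 0→4
i=1 'b': node 4→11
i=2 'c': node 11→12  → match P1@[2:2],P4@[1:2]
i=3 'c': node 12→13  → match P1@[3:3],P5@[0:3]
i=4 'a': node 13→4 (via fail)
i=5 'a': node 4→5  → match P6@[4:5]
i=6 'c': node 5→3 (via fail)  → match P1@[6:6]
i=7 'c': node 3→3 (via fail)  → match P1@[7:7]
i=8 'c': node 3→3 (via fail)  → match P1@[8:8]
i=9 'a': node 3→4 (via fail)
i=10 'a': node 4→5  → match P6@[9:10]
i=11 'a': node 5→6  → match P3@[9:11],P6@[10:11]
i=12 'd': node 6→7
i=13 'c': node 7→8  → match P1@[13:13]
i=14 'd': node 8→9  → match P2@[9:14]
i=15 'c': node 9→3 (via fail)  → match P1@[15:15]
i=16 'a': node 3→4 (via fail)
i=17 'a': node 4→5  → match P6@[16:17]
i=18 'b': node 5→11 (via fail)
i=19 'c': node 11→12  → match P1@[19:19],P4@[18:19]
i=20 'c': node 12→13  → match P1@[20:20],P5@[17:20]
i=21 'b': node 13→1 (via fail)
i=22 'c': node 1→10  → match P1@[22:22],P4@[21:22]
i=23 'c': node 10→3 (via fail)  → match P1@[23:23]
i=24 'b': node 3→1 (via fail)
i=25 'a': node 1→2  → match P0@[24:25]
i=26 'a': node 2→5 (via fail)  → match P6@[25:26]
i=27 'a': node 5→6  → match P3@[25:27],P6@[26:27]
i=28 'b': node 6→11 (via fail)
i=29 'a': node 11→2 (via fail)  → match P0@[28:29]
i=30 'd': node 2→0 (via fail)
i=31 'c': node 0→3  → match P1@[31:31]
i=32 'a': node 3→4 (via fail)
i=33 'd': node 4→0 (via fail)
i=34 'a': node 0→4
i=35 'a': node 4→5  → match P6@[34:35]
i=36 'a': node 5→6  → match P3@[34:36],P6@[35:36]
i=37 'c': node 6→3 (via fail)  → match P1@[37:37]
i=38 'd': node 3→0 (via fail)
i=39 'd': node 0→0
i=40 'a': node 0→4
i=41 'a': node 4→5  → match P6@[40:41]
i=42 'a': node 5→6  → match P3@[40:42],P6@[41:42]
i=43 'b': node 6→11 (via fail)
i=44 'c': node 11→12  → match P1@[44:44],P4@[43:44]
i=45 'd': node 12→0 (via fail)
i=46 'a': node 0→4

All matches (sorted): [[2,1],[2,4],[3,1],[3,5],[5,6],[6,1],[7,1],[8,1],[10,6],[11,3],[11,6],[13,1],[14,2],[15,1],[17,6],[19,1],[19,4],[20,1],[20,5],[22,1],[22,4],[23,1],[25,0],[26,6],[27,3],[27,6],[29,0],[31,1],[35,6],[36,3],[36,6],[37,1],[41,6],[42,3],[42,6],[44,1],[44,4]]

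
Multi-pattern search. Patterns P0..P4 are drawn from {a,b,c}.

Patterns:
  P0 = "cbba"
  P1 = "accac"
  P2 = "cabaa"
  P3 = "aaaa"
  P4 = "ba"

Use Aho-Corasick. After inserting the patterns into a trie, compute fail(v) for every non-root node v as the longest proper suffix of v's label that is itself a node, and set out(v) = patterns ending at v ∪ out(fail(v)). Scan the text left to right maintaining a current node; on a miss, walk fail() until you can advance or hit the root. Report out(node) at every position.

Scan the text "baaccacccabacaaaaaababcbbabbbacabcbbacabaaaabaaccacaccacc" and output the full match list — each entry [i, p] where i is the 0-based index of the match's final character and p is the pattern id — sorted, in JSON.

Construct AC machine:
Trie (insert patterns):
  0='ε' goto a→5 b→17 c→1
  1='c' goto a→10 b→2
  2='cb' goto b→3
  3='cbb' goto a→4
  4='cbba' goto ·  [P0 ends]
  5='a' goto a→14 c→6
  6='ac' goto c→7
  7='acc' goto a→8
  8='acca' goto c→9
  9='accac' goto ·  [P1 ends]
  10='ca' goto b→11
  11='cab' goto a→12
  12='caba' goto a→13
  13='cabaa' goto ·  [P2 ends]
  14='aa' goto a→15
  15='aaa' goto a→16
  16='aaaa' goto ·  [P3 ends]
  17='b' goto a→18
  18='ba' goto ·  [P4 ends]

Failure links (BFS by depth):
  fail(1) 'c': from fail(0)=0 chase 'c': 0 ⇒ 0;  out=∅∪out(0)=∅
  fail(5) 'a': from fail(0)=0 chase 'a': 0 ⇒ 0;  out=∅∪out(0)=∅
  fail(17) 'b': from fail(0)=0 chase 'b': 0 ⇒ 0;  out=∅∪out(0)=∅
  fail(2) 'cb': from fail(1)=0 chase 'b': 0 ⇒ 17;  out=∅∪out(17)=∅
  fail(6) 'ac': from fail(5)=0 chase 'c': 0 ⇒ 1;  out=∅∪out(1)=∅
  fail(10) 'ca': from fail(1)=0 chase 'a': 0 ⇒ 5;  out=∅∪out(5)=∅
  fail(14) 'aa': from fail(5)=0 chase 'a': 0 ⇒ 5;  out=∅∪out(5)=∅
  fail(18) 'ba': from fail(17)=0 chase 'a': 0 ⇒ 5;  out={4}∪out(5)={4}
  fail(3) 'cbb': from fail(2)=17 chase 'b': 17→0 ⇒ 17;  out=∅∪out(17)=∅
  fail(7) 'acc': from fail(6)=1 chase 'c': 1→0 ⇒ 1;  out=∅∪out(1)=∅
  fail(11) 'cab': from fail(10)=5 chase 'b': 5→0 ⇒ 17;  out=∅∪out(17)=∅
  fail(15) 'aaa': from fail(14)=5 chase 'a': 5 ⇒ 14;  out=∅∪out(14)=∅
  fail(4) 'cbba': from fail(3)=17 chase 'a': 17 ⇒ 18;  out={0}∪out(18)={0,4}
  fail(8) 'acca': from fail(7)=1 chase 'a': 1 ⇒ 10;  out=∅∪out(10)=∅
  fail(12) 'caba': from fail(11)=17 chase 'a': 17 ⇒ 18;  out=∅∪out(18)={4}
  fail(16) 'aaaa': from fail(15)=14 chase 'a': 14 ⇒ 15;  out={3}∪out(15)={3}
  fail(9) 'accac': from fail(8)=10 chase 'c': 10→5 ⇒ 6;  out={1}∪out(6)={1}
  fail(13) 'cabaa': from fail(12)=18 chase 'a': 18→5 ⇒ 14;  out={2}∪out(14)={2}

Scan:
[0] read 'b'  n0⇒n17
[1] read 'a'  n17⇒n18  → match P4@[0:1]
[2] read 'a'  n18⇒n14 (via fail)
[3] read 'c'  n14⇒n6 (via fail)
[4] read 'c'  n6⇒n7
[5] read 'a'  n7⇒n8
[6] read 'c'  n8⇒n9  → match P1@[2:6]
[7] read 'c'  n9⇒n7 (via fail)
[8] read 'c'  n7⇒n1 (via fail)
[9] read 'a'  n1⇒n10
[10] read 'b'  n10⇒n11
[11] read 'a'  n11⇒n12  → match P4@[10:11]
[12] read 'c'  n12⇒n6 (via fail)
[13] read 'a'  n6⇒n10 (via fail)
[14] read 'a'  n10⇒n14 (via fail)
[15] read 'a'  n14⇒n15
[16] read 'a'  n15⇒n16  → match P3@[13:16]
[17] read 'a'  n16⇒n16 (via fail)  → match P3@[14:17]
[18] read 'a'  n16⇒n16 (via fail)  → match P3@[15:18]
[19] read 'b'  n16⇒n17 (via fail)
[20] read 'a'  n17⇒n18  → match P4@[19:20]
[21] read 'b'  n18⇒n17 (via fail)
[22] read 'c'  n17⇒n1 (via fail)
[23] read 'b'  n1⇒n2
[24] read 'b'  n2⇒n3
[25] read 'a'  n3⇒n4  → match P0@[22:25],P4@[24:25]
[26] read 'b'  n4⇒n17 (via fail)
[27] read 'b'  n17⇒n17 (via fail)
[28] read 'b'  n17⇒n17 (via fail)
[29] read 'a'  n17⇒n18  → match P4@[28:29]
[30] read 'c'  n18⇒n6 (via fail)
[31] read 'a'  n6⇒n10 (via fail)
[32] read 'b'  n10⇒n11
[33] read 'c'  n11⇒n1 (via fail)
[34] read 'b'  n1⇒n2
[35] read 'b'  n2⇒n3
[36] read 'a'  n3⇒n4  → match P0@[33:36],P4@[35:36]
[37] read 'c'  n4⇒n6 (via fail)
[38] read 'a'  n6⇒n10 (via fail)
[39] read 'b'  n10⇒n11
[40] read 'a'  n11⇒n12  → match P4@[39:40]
[41] read 'a'  n12⇒n13  → match P2@[37:41]
[42] read 'a'  n13⇒n15 (via fail)
[43] read 'a'  n15⇒n16  → match P3@[40:43]
[44] read 'b'  n16⇒n17 (via fail)
[45] read 'a'  n17⇒n18  → match P4@[44:45]
[46] read 'a'  n18⇒n14 (via fail)
[47] read 'c'  n14⇒n6 (via fail)
[48] read 'c'  n6⇒n7
[49] read 'a'  n7⇒n8
[50] read 'c'  n8⇒n9  → match P1@[46:50]
[51] read 'a'  n9⇒n10 (via fail)
[52] read 'c'  n10⇒n6 (via fail)
[53] read 'c'  n6⇒n7
[54] read 'a'  n7⇒n8
[55] read 'c'  n8⇒n9  → match P1@[51:55]
[56] read 'c'  n9⇒n7 (via fail)

Result: [[1,4],[6,1],[11,4],[16,3],[17,3],[18,3],[20,4],[25,0],[25,4],[29,4],[36,0],[36,4],[40,4],[41,2],[43,3],[45,4],[50,1],[55,1]]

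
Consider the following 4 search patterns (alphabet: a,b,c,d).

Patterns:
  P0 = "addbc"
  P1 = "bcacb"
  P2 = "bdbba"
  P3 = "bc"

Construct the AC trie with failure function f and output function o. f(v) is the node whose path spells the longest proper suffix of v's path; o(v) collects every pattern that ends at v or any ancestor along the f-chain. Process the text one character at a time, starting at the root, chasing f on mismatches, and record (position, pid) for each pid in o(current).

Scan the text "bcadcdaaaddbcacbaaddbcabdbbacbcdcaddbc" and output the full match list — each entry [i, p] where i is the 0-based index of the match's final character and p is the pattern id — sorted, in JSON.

Build automaton:
Trie (insert patterns):
  n0 'ε': a→1 b→6
  n1 'a': d→2
  n2 'ad': d→3
  n3 'add': b→4
  n4 'addb': c→5
  n5 'addbc': ·  ←P0
  n6 'b': c→7 d→11
  n7 'bc': a→8  ←P3
  n8 'bca': c→9
  n9 'bcac': b→10
  n10 'bcacb': ·  ←P1
  n11 'bd': b→12
  n12 'bdb': b→13
  n13 'bdbb': a→14
  n14 'bdbba': ·  ←P2

BFS fail/out derivation:
  fail(1) 'a': from fail(0)=0 chase 'a': 0 ⇒ 0;  out=∅∪out(0)=∅
  fail(6) 'b': from fail(0)=0 chase 'b': 0 ⇒ 0;  out=∅∪out(0)=∅
  fail(2) 'ad': from fail(1)=0 chase 'd': 0 ⇒ 0;  out=∅∪out(0)=∅
  fail(7) 'bc': from fail(6)=0 chase 'c': 0 ⇒ 0;  out={3}∪out(0)={3}
  fail(11) 'bd': from fail(6)=0 chase 'd': 0 ⇒ 0;  out=∅∪out(0)=∅
  fail(3) 'add': from fail(2)=0 chase 'd': 0 ⇒ 0;  out=∅∪out(0)=∅
  fail(8) 'bca': from fail(7)=0 chase 'a': 0 ⇒ 1;  out=∅∪out(1)=∅
  fail(12) 'bdb': from fail(11)=0 chase 'b': 0 ⇒ 6;  out=∅∪out(6)=∅
  fail(4) 'addb': from fail(3)=0 chase 'b': 0 ⇒ 6;  out=∅∪out(6)=∅
  fail(9) 'bcac': from fail(8)=1 chase 'c': 1→0 ⇒ 0;  out=∅∪out(0)=∅
  fail(13) 'bdbb': from fail(12)=6 chase 'b': 6→0 ⇒ 6;  out=∅∪out(6)=∅
  fail(5) 'addbc': from fail(4)=6 chase 'c': 6 ⇒ 7;  out={0}∪out(7)={0,3}
  fail(10) 'bcacb': from fail(9)=0 chase 'b': 0 ⇒ 6;  out={1}∪out(6)={1}
  fail(14) 'bdbba': from fail(13)=6 chase 'a': 6→0 ⇒ 1;  out={2}∪out(1)={2}

Scan:
[0] read 'b'  n0⇒n6
[1] read 'c'  n6⇒n7  ** P3@[0:1]
[2] read 'a'  n7⇒n8
[3] read 'd'  n8⇒n2 (via fail)
[4] read 'c'  n2⇒n0 (via fail)
[5] read 'd'  n0⇒n0
[6] read 'a'  n0⇒n1
[7] read 'a'  n1⇒n1 (via fail)
[8] read 'a'  n1⇒n1 (via fail)
[9] read 'd'  n1⇒n2
[10] read 'd'  n2⇒n3
[11] read 'b'  n3⇒n4
[12] read 'c'  n4⇒n5  ** P0@[8:12],P3@[11:12]
[13] read 'a'  n5⇒n8 (via fail)
[14] read 'c'  n8⇒n9
[15] read 'b'  n9⇒n10  ** P1@[11:15]
[16] read 'a'  n10⇒n1 (via fail)
[17] read 'a'  n1⇒n1 (via fail)
[18] read 'd'  n1⇒n2
[19] read 'd'  n2⇒n3
[20] read 'b'  n3⇒n4
[21] read 'c'  n4⇒n5  ** P0@[17:21],P3@[20:21]
[22] read 'a'  n5⇒n8 (via fail)
[23] read 'b'  n8⇒n6 (via fail)
[24] read 'd'  n6⇒n11
[25] read 'b'  n11⇒n12
[26] read 'b'  n12⇒n13
[27] read 'a'  n13⇒n14  ** P2@[23:27]
[28] read 'c'  n14⇒n0 (via fail)
[29] read 'b'  n0⇒n6
[30] read 'c'  n6⇒n7  ** P3@[29:30]
[31] read 'd'  n7⇒n0 (via fail)
[32] read 'c'  n0⇒n0
[33] read 'a'  n0⇒n1
[34] read 'd'  n1⇒n2
[35] read 'd'  n2⇒n3
[36] read 'b'  n3⇒n4
[37] read 'c'  n4⇒n5  ** P0@[33:37],P3@[36:37]

Matches: [[1,3],[12,0],[12,3],[15,1],[21,0],[21,3],[27,2],[30,3],[37,0],[37,3]]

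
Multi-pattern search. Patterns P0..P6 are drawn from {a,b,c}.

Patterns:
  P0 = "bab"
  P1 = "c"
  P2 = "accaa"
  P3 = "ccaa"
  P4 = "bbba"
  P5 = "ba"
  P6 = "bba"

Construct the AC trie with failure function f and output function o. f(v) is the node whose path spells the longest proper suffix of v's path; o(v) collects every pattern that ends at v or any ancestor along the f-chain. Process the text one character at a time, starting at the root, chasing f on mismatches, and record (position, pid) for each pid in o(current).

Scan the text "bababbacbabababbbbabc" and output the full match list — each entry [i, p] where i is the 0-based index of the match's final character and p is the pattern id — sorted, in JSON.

Build:
Trie nodes:
  n0 'ε': a→5 b→1 c→4
  n1 'b': a→2 b→13
  n2 'ba': b→3  [P5 ends]
  n3 'bab': ·  [P0 ends]
  n4 'c': c→10  [P1 ends]
  n5 'a': c→6
  n6 'ac': c→7
  n7 'acc': a→8
  n8 'acca': a→9
  n9 'accaa': ·  [P2 ends]
  n10 'cc': a→11
  n11 'cca': a→12
  n12 'ccaa': ·  [P3 ends]
  n13 'bb': a→16 b→14
  n14 'bbb': a→15
  n15 'bbba': ·  [P4 ends]
  n16 'bba': ·  [P6 ends]

Failure links (BFS by depth):
  n1('b'): parent n0 fail=0; on 'b' 0 → fail=0;  out ∅∪∅=∅
  n4('c'): parent n0 fail=0; on 'c' 0 → fail=0;  out {1}∪∅={1}
  n5('a'): parent n0 fail=0; on 'a' 0 → fail=0;  out ∅∪∅=∅
  n2('ba'): parent n1 fail=0; on 'a' 0 → fail=5;  out {5}∪∅={5}
  n6('ac'): parent n5 fail=0; on 'c' 0 → fail=4;  out ∅∪{1}={1}
  n10('cc'): parent n4 fail=0; on 'c' 0 → fail=4;  out ∅∪{1}={1}
  n13('bb'): parent n1 fail=0; on 'b' 0 → fail=1;  out ∅∪∅=∅
  n3('bab'): parent n2 fail=5; on 'b' 5→0 → fail=1;  out {0}∪∅={0}
  n7('acc'): parent n6 fail=4; on 'c' 4 → fail=10;  out ∅∪{1}={1}
  n11('cca'): parent n10 fail=4; on 'a' 4→0 → fail=5;  out ∅∪∅=∅
  n14('bbb'): parent n13 fail=1; on 'b' 1 → fail=13;  out ∅∪∅=∅
  n16('bba'): parent n13 fail=1; on 'a' 1 → fail=2;  out {6}∪{5}={5,6}
  n8('acca'): parent n7 fail=10; on 'a' 10 → fail=11;  out ∅∪∅=∅
  n12('ccaa'): parent n11 fail=5; on 'a' 5→0 → fail=5;  out {3}∪∅={3}
  n15('bbba'): parent n14 fail=13; on 'a' 13 → fail=16;  out {4}∪{5,6}={4,5,6}
  n9('accaa'): parent n8 fail=11; on 'a' 11 → fail=12;  out {2}∪{3}={2,3}

Run:
[0] read 'b'  n0⇒n1
[1] read 'a'  n1⇒n2  → match P5@[0:1]
[2] read 'b'  n2⇒n3  → match P0@[0:2]
[3] read 'a'  n3⇒n2 (via fail)  → match P5@[2:3]
[4] read 'b'  n2⇒n3  → match P0@[2:4]
[5] read 'b'  n3⇒n13 (via fail)
[6] read 'a'  n13⇒n16  → match P5@[5:6],P6@[4:6]
[7] read 'c'  n16⇒n6 (via fail)  → match P1@[7:7]
[8] read 'b'  n6⇒n1 (via fail)
[9] read 'a'  n1⇒n2  → match P5@[8:9]
[10] read 'b'  n2⇒n3  → match P0@[8:10]
[11] read 'a'  n3⇒n2 (via fail)  → match P5@[10:11]
[12] read 'b'  n2⇒n3  → match P0@[10:12]
[13] read 'a'  n3⇒n2 (via fail)  → match P5@[12:13]
[14] read 'b'  n2⇒n3  → match P0@[12:14]
[15] read 'b'  n3⇒n13 (via fail)
[16] read 'b'  n13⇒n14
[17] read 'b'  n14⇒n14 (via fail)
[18] read 'a'  n14⇒n15  → match P4@[15:18],P5@[17:18],P6@[16:18]
[19] read 'b'  n15⇒n3 (via fail)  → match P0@[17:19]
[20] read 'c'  n3⇒n4 (via fail)  → match P1@[20:20]

Result: [[1,5],[2,0],[3,5],[4,0],[6,5],[6,6],[7,1],[9,5],[10,0],[11,5],[12,0],[13,5],[14,0],[18,4],[18,5],[18,6],[19,0],[20,1]]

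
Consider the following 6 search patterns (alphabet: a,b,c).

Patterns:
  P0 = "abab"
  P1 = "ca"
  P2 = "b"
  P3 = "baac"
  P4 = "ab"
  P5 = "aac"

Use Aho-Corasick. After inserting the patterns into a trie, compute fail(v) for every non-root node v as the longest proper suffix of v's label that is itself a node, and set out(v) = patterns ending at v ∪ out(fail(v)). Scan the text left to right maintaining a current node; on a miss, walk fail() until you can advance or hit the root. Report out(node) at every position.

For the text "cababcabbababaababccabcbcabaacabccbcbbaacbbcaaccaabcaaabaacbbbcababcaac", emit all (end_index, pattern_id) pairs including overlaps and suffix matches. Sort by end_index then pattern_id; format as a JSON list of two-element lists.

Construct AC machine:
Trie (insert patterns):
  n0 'ε': a→1 b→7 c→5
  n1 'a': a→11 b→2
  n2 'ab': a→3  [P4 ends]
  n3 'aba': b→4
  n4 'abab': ·  [P0 ends]
  n5 'c': a→6
  n6 'ca': ·  [P1 ends]
  n7 'b': a→8  [P2 ends]
  n8 'ba': a→9
  n9 'baa': c→10
  n10 'baac': ·  [P3 ends]
  n11 'aa': c→12
  n12 'aac': ·  [P5 ends]

Failure links (BFS by depth):
  n1('a'): parent n0 fail=0; on 'a' 0 → fail=0;  out ∅∪∅=∅
  n5('c'): parent n0 fail=0; on 'c' 0 → fail=0;  out ∅∪∅=∅
  n7('b'): parent n0 fail=0; on 'b' 0 → fail=0;  out {2}∪∅={2}
  n2('ab'): parent n1 fail=0; on 'b' 0 → fail=7;  out {4}∪{2}={2,4}
  n6('ca'): parent n5 fail=0; on 'a' 0 → fail=1;  out {1}∪∅={1}
  n8('ba'): parent n7 fail=0; on 'a' 0 → fail=1;  out ∅∪∅=∅
  n11('aa'): parent n1 fail=0; on 'a' 0 → fail=1;  out ∅∪∅=∅
  n3('aba'): parent n2 fail=7; on 'a' 7 → fail=8;  out ∅∪∅=∅
  n9('baa'): parent n8 fail=1; on 'a' 1 → fail=11;  out ∅∪∅=∅
  n12('aac'): parent n11 fail=1; on 'c' 1→0 → fail=5;  out {5}∪∅={5}
  n4('abab'): parent n3 fail=8; on 'b' 8→1 → fail=2;  out {0}∪{2,4}={0,2,4}
  n10('baac'): parent n9 fail=11; on 'c' 11 → fail=12;  out {3}∪{5}={3,5}

Text stream:
i=0 'c': node 0→5
i=1 'a': node 5→6  → match P1@[0:1]
i=2 'b': node 6→2 (via fail)  → match P2@[2:2],P4@[1:2]
i=3 'a': node 2→3
i=4 'b': node 3→4  → match P0@[1:4],P2@[4:4],P4@[3:4]
i=5 'c': node 4→5 (via fail)
i=6 'a': node 5→6  → match P1@[5:6]
i=7 'b': node 6→2 (via fail)  → match P2@[7:7],P4@[6:7]
i=8 'b': node 2→7 (via fail)  → match P2@[8:8]
i=9 'a': node 7→8
i=10 'b': node 8→2 (via fail)  → match P2@[10:10],P4@[9:10]
i=11 'a': node 2→3
i=12 'b': node 3→4  → match P0@[9:12],P2@[12:12],P4@[11:12]
i=13 'a': node 4→3 (via fail)
i=14 'a': node 3→9 (via fail)
i=15 'b': node 9→2 (via fail)  → match P2@[15:15],P4@[14:15]
i=16 'a': node 2→3
i=17 'b': node 3→4  → match P0@[14:17],P2@[17:17],P4@[16:17]
i=18 'c': node 4→5 (via fail)
i=19 'c': node 5→5 (via fail)
i=20 'a': node 5→6  → match P1@[19:20]
i=21 'b': node 6→2 (via fail)  → match P2@[21:21],P4@[20:21]
i=22 'c': node 2→5 (via fail)
i=23 'b': node 5→7 (via fail)  → match P2@[23:23]
i=24 'c': node 7→5 (via fail)
i=25 'a': node 5→6  → match P1@[24:25]
i=26 'b': node 6→2 (via fail)  → match P2@[26:26],P4@[25:26]
i=27 'a': node 2→3
i=28 'a': node 3→9 (via fail)
i=29 'c': node 9→10  → match P3@[26:29],P5@[27:29]
i=30 'a': node 10→6 (via fail)  → match P1@[29:30]
i=31 'b': node 6→2 (via fail)  → match P2@[31:31],P4@[30:31]
i=32 'c': node 2→5 (via fail)
i=33 'c': node 5→5 (via fail)
i=34 'b': node 5→7 (via fail)  → match P2@[34:34]
i=35 'c': node 7→5 (via fail)
i=36 'b': node 5→7 (via fail)  → match P2@[36:36]
i=37 'b': node 7→7 (via fail)  → match P2@[37:37]
i=38 'a': node 7→8
i=39 'a': node 8→9
i=40 'c': node 9→10  → match P3@[37:40],P5@[38:40]
i=41 'b': node 10→7 (via fail)  → match P2@[41:41]
i=42 'b': node 7→7 (via fail)  → match P2@[42:42]
i=43 'c': node 7→5 (via fail)
i=44 'a': node 5→6  → match P1@[43:44]
i=45 'a': node 6→11 (via fail)
i=46 'c': node 11→12  → match P5@[44:46]
i=47 'c': node 12→5 (via fail)
i=48 'a': node 5→6  → match P1@[47:48]
i=49 'a': node 6→11 (via fail)
i=50 'b': node 11→2 (via fail)  → match P2@[50:50],P4@[49:50]
i=51 'c': node 2→5 (via fail)
i=52 'a': node 5→6  → match P1@[51:52]
i=53 'a': node 6→11 (via fail)
i=54 'a': node 11→11 (via fail)
i=55 'b': node 11→2 (via fail)  → match P2@[55:55],P4@[54:55]
i=56 'a': node 2→3
i=57 'a': node 3→9 (via fail)
i=58 'c': node 9→10  → match P3@[55:58],P5@[56:58]
i=59 'b': node 10→7 (via fail)  → match P2@[59:59]
i=60 'b': node 7→7 (via fail)  → match P2@[60:60]
i=61 'b': node 7→7 (via fail)  → match P2@[61:61]
i=62 'c': node 7→5 (via fail)
i=63 'a': node 5→6  → match P1@[62:63]
i=64 'b': node 6→2 (via fail)  → match P2@[64:64],P4@[63:64]
i=65 'a': node 2→3
i=66 'b': node 3→4  → match P0@[63:66],P2@[66:66],P4@[65:66]
i=67 'c': node 4→5 (via fail)
i=68 'a': node 5→6  → match P1@[67:68]
i=69 'a': node 6→11 (via fail)
i=70 'c': node 11→12  → match P5@[68:70]

All matches (sorted): [[1,1],[2,2],[2,4],[4,0],[4,2],[4,4],[6,1],[7,2],[7,4],[8,2],[10,2],[10,4],[12,0],[12,2],[12,4],[15,2],[15,4],[17,0],[17,2],[17,4],[20,1],[21,2],[21,4],[23,2],[25,1],[26,2],[26,4],[29,3],[29,5],[30,1],[31,2],[31,4],[34,2],[36,2],[37,2],[40,3],[40,5],[41,2],[42,2],[44,1],[46,5],[48,1],[50,2],[50,4],[52,1],[55,2],[55,4],[58,3],[58,5],[59,2],[60,2],[61,2],[63,1],[64,2],[64,4],[66,0],[66,2],[66,4],[68,1],[70,5]]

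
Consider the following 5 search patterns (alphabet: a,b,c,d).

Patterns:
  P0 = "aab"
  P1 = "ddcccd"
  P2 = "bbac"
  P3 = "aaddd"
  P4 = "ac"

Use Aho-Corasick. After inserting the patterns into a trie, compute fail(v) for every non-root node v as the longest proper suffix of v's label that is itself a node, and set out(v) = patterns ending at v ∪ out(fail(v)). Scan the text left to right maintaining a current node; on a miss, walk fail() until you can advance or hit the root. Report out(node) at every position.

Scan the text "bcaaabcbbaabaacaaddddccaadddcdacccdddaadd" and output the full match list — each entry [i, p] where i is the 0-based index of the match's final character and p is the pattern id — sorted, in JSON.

Build:
Trie nodes:
  0='ε' goto a→1 b→10 d→4
  1='a' goto a→2 c→17
  2='aa' goto b→3 d→14
  3='aab' goto ·  ←P0
  4='d' goto d→5
  5='dd' goto c→6
  6='ddc' goto c→7
  7='ddcc' goto c→8
  8='ddccc' goto d→9
  9='ddcccd' goto ·  ←P1
  10='b' goto b→11
  11='bb' goto a→12
  12='bba' goto c→13
  13='bbac' goto ·  ←P2
  14='aad' goto d→15
  15='aadd' goto d→16
  16='aaddd' goto ·  ←P3
  17='ac' goto ·  ←P4

BFS fail/out derivation:
  fail(1) 'a': from fail(0)=0 chase 'a': 0 ⇒ 0;  out=∅∪out(0)=∅
  fail(4) 'd': from fail(0)=0 chase 'd': 0 ⇒ 0;  out=∅∪out(0)=∅
  fail(10) 'b': from fail(0)=0 chase 'b': 0 ⇒ 0;  out=∅∪out(0)=∅
  fail(2) 'aa': from fail(1)=0 chase 'a': 0 ⇒ 1;  out=∅∪out(1)=∅
  fail(5) 'dd': from fail(4)=0 chase 'd': 0 ⇒ 4;  out=∅∪out(4)=∅
  fail(11) 'bb': from fail(10)=0 chase 'b': 0 ⇒ 10;  out=∅∪out(10)=∅
  fail(17) 'ac': from fail(1)=0 chase 'c': 0 ⇒ 0;  out={4}∪out(0)={4}
  fail(3) 'aab': from fail(2)=1 chase 'b': 1→0 ⇒ 10;  out={0}∪out(10)={0}
  fail(6) 'ddc': from fail(5)=4 chase 'c': 4→0 ⇒ 0;  out=∅∪out(0)=∅
  fail(12) 'bba': from fail(11)=10 chase 'a': 10→0 ⇒ 1;  out=∅∪out(1)=∅
  fail(14) 'aad': from fail(2)=1 chase 'd': 1→0 ⇒ 4;  out=∅∪out(4)=∅
  fail(7) 'ddcc': from fail(6)=0 chase 'c': 0 ⇒ 0;  out=∅∪out(0)=∅
  fail(13) 'bbac': from fail(12)=1 chase 'c': 1 ⇒ 17;  out={2}∪out(17)={2,4}
  fail(15) 'aadd': from fail(14)=4 chase 'd': 4 ⇒ 5;  out=∅∪out(5)=∅
  fail(8) 'ddccc': from fail(7)=0 chase 'c': 0 ⇒ 0;  out=∅∪out(0)=∅
  fail(16) 'aaddd': from fail(15)=5 chase 'd': 5→4 ⇒ 5;  out={3}∪out(5)={3}
  fail(9) 'ddcccd': from fail(8)=0 chase 'd': 0 ⇒ 4;  out={1}∪out(4)={1}

Text stream:
pos 0 'b': at 10
pos 1 'c': at 0 (fail-walked)
pos 2 'a': at 1
pos 3 'a': at 2
pos 4 'a': at 2 (fail-walked)
pos 5 'b': at 3  ** P0@[3:5]
pos 6 'c': at 0 (fail-walked)
pos 7 'b': at 10
pos 8 'b': at 11
pos 9 'a': at 12
pos 10 'a': at 2 (fail-walked)
pos 11 'b': at 3  ** P0@[9:11]
pos 12 'a': at 1 (fail-walked)
pos 13 'a': at 2
pos 14 'c': at 17 (fail-walked)  ** P4@[13:14]
pos 15 'a': at 1 (fail-walked)
pos 16 'a': at 2
pos 17 'd': at 14
pos 18 'd': at 15
pos 19 'd': at 16  ** P3@[15:19]
pos 20 'd': at 5 (fail-walked)
pos 21 'c': at 6
pos 22 'c': at 7
pos 23 'a': at 1 (fail-walked)
pos 24 'a': at 2
pos 25 'd': at 14
pos 26 'd': at 15
pos 27 'd': at 16  ** P3@[23:27]
pos 28 'c': at 6 (fail-walked)
pos 29 'd': at 4 (fail-walked)
pos 30 'a': at 1 (fail-walked)
pos 31 'c': at 17  ** P4@[30:31]
pos 32 'c': at 0 (fail-walked)
pos 33 'c': at 0
pos 34 'd': at 4
pos 35 'd': at 5
pos 36 'd': at 5 (fail-walked)
pos 37 'a': at 1 (fail-walked)
pos 38 'a': at 2
pos 39 'd': at 14
pos 40 'd': at 15

Result: [[5,0],[11,0],[14,4],[19,3],[27,3],[31,4]]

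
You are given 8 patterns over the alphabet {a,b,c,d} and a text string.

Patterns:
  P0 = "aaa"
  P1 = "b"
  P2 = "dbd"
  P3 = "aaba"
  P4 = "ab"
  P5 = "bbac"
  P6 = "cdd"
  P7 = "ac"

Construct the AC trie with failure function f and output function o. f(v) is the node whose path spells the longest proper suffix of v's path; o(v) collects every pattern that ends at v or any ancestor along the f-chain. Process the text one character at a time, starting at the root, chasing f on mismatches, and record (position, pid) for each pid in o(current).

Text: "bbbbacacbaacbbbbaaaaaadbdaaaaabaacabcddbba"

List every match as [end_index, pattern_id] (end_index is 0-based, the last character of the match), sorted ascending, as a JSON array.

Build:
Trie nodes:
  0='ε' goto a→1 b→4 c→14 d→5
  1='a' goto a→2 b→10 c→17
  2='aa' goto a→3 b→8
  3='aaa' goto ·  [P0 ends]
  4='b' goto b→11  [P1 ends]
  5='d' goto b→6
  6='db' goto d→7
  7='dbd' goto ·  [P2 ends]
  8='aab' goto a→9
  9='aaba' goto ·  [P3 ends]
  10='ab' goto ·  [P4 ends]
  11='bb' goto a→12
  12='bba' goto c→13
  13='bbac' goto ·  [P5 ends]
  14='c' goto d→15
  15='cd' goto d→16
  16='cdd' goto ·  [P6 ends]
  17='ac' goto ·  [P7 ends]

BFS fail/out derivation:
  fail(1) 'a': from fail(0)=0 chase 'a': 0 ⇒ 0;  out=∅∪out(0)=∅
  fail(4) 'b': from fail(0)=0 chase 'b': 0 ⇒ 0;  out={1}∪out(0)={1}
  fail(5) 'd': from fail(0)=0 chase 'd': 0 ⇒ 0;  out=∅∪out(0)=∅
  fail(14) 'c': from fail(0)=0 chase 'c': 0 ⇒ 0;  out=∅∪out(0)=∅
  fail(2) 'aa': from fail(1)=0 chase 'a': 0 ⇒ 1;  out=∅∪out(1)=∅
  fail(6) 'db': from fail(5)=0 chase 'b': 0 ⇒ 4;  out=∅∪out(4)={1}
  fail(10) 'ab': from fail(1)=0 chase 'b': 0 ⇒ 4;  out={4}∪out(4)={1,4}
  fail(11) 'bb': from fail(4)=0 chase 'b': 0 ⇒ 4;  out=∅∪out(4)={1}
  fail(15) 'cd': from fail(14)=0 chase 'd': 0 ⇒ 5;  out=∅∪out(5)=∅
  fail(17) 'ac': from fail(1)=0 chase 'c': 0 ⇒ 14;  out={7}∪out(14)={7}
  fail(3) 'aaa': from fail(2)=1 chase 'a': 1 ⇒ 2;  out={0}∪out(2)={0}
  fail(7) 'dbd': from fail(6)=4 chase 'd': 4→0 ⇒ 5;  out={2}∪out(5)={2}
  fail(8) 'aab': from fail(2)=1 chase 'b': 1 ⇒ 10;  out=∅∪out(10)={1,4}
  fail(12) 'bba': from fail(11)=4 chase 'a': 4→0 ⇒ 1;  out=∅∪out(1)=∅
  fail(16) 'cdd': from fail(15)=5 chase 'd': 5→0 ⇒ 5;  out={6}∪out(5)={6}
  fail(9) 'aaba': from fail(8)=10 chase 'a': 10→4→0 ⇒ 1;  out={3}∪out(1)={3}
  fail(13) 'bbac': from fail(12)=1 chase 'c': 1 ⇒ 17;  out={5}∪out(17)={5,7}

Scan:
[0] read 'b'  n0⇒n4  ** P1@[0:0]
[1] read 'b'  n4⇒n11  ** P1@[1:1]
[2] read 'b'  n11⇒n11 ·f  ** P1@[2:2]
[3] read 'b'  n11⇒n11 ·f  ** P1@[3:3]
[4] read 'a'  n11⇒n12
[5] read 'c'  n12⇒n13  ** P5@[2:5],P7@[4:5]
[6] read 'a'  n13⇒n1 ·f
[7] read 'c'  n1⇒n17  ** P7@[6:7]
[8] read 'b'  n17⇒n4 ·f  ** P1@[8:8]
[9] read 'a'  n4⇒n1 ·f
[10] read 'a'  n1⇒n2
[11] read 'c'  n2⇒n17 ·f  ** P7@[10:11]
[12] read 'b'  n17⇒n4 ·f  ** P1@[12:12]
[13] read 'b'  n4⇒n11  ** P1@[13:13]
[14] read 'b'  n11⇒n11 ·f  ** P1@[14:14]
[15] read 'b'  n11⇒n11 ·f  ** P1@[15:15]
[16] read 'a'  n11⇒n12
[17] read 'a'  n12⇒n2 ·f
[18] read 'a'  n2⇒n3  ** P0@[16:18]
[19] read 'a'  n3⇒n3 ·f  ** P0@[17:19]
[20] read 'a'  n3⇒n3 ·f  ** P0@[18:20]
[21] read 'a'  n3⇒n3 ·f  ** P0@[19:21]
[22] read 'd'  n3⇒n5 ·f
[23] read 'b'  n5⇒n6  ** P1@[23:23]
[24] read 'd'  n6⇒n7  ** P2@[22:24]
[25] read 'a'  n7⇒n1 ·f
[26] read 'a'  n1⇒n2
[27] read 'a'  n2⇒n3  ** P0@[25:27]
[28] read 'a'  n3⇒n3 ·f  ** P0@[26:28]
[29] read 'a'  n3⇒n3 ·f  ** P0@[27:29]
[30] read 'b'  n3⇒n8 ·f  ** P1@[30:30],P4@[29:30]
[31] read 'a'  n8⇒n9  ** P3@[28:31]
[32] read 'a'  n9⇒n2 ·f
[33] read 'c'  n2⇒n17 ·f  ** P7@[32:33]
[34] read 'a'  n17⇒n1 ·f
[35] read 'b'  n1⇒n10  ** P1@[35:35],P4@[34:35]
[36] read 'c'  n10⇒n14 ·f
[37] read 'd'  n14⇒n15
[38] read 'd'  n15⇒n16  ** P6@[36:38]
[39] read 'b'  n16⇒n6 ·f  ** P1@[39:39]
[40] read 'b'  n6⇒n11 ·f  ** P1@[40:40]
[41] read 'a'  n11⇒n12

Result: [[0,1],[1,1],[2,1],[3,1],[5,5],[5,7],[7,7],[8,1],[11,7],[12,1],[13,1],[14,1],[15,1],[18,0],[19,0],[20,0],[21,0],[23,1],[24,2],[27,0],[28,0],[29,0],[30,1],[30,4],[31,3],[33,7],[35,1],[35,4],[38,6],[39,1],[40,1]]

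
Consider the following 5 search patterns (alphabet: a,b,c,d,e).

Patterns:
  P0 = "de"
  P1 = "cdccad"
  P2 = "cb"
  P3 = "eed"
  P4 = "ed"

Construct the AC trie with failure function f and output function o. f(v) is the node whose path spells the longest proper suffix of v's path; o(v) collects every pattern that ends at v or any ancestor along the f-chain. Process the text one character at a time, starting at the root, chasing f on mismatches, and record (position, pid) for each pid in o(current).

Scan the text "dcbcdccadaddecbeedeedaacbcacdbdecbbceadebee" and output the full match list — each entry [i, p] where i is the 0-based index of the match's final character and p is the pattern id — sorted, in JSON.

Construct AC machine:
Trie (insert patterns):
  n0 'ε': c→3 d→1 e→10
  n1 'd': e→2
  n2 'de': ·  [P0 ends]
  n3 'c': b→9 d→4
  n4 'cd': c→5
  n5 'cdc': c→6
  n6 'cdcc': a→7
  n7 'cdcca': d→8
  n8 'cdccad': ·  [P1 ends]
  n9 'cb': ·  [P2 ends]
  n10 'e': d→13 e→11
  n11 'ee': d→12
  n12 'eed': ·  [P3 ends]
  n13 'ed': ·  [P4 ends]

BFS fail/out derivation:
  fail(1) 'd': from fail(0)=0 chase 'd': 0 ⇒ 0;  out=∅∪out(0)=∅
  fail(3) 'c': from fail(0)=0 chase 'c': 0 ⇒ 0;  out=∅∪out(0)=∅
  fail(10) 'e': from fail(0)=0 chase 'e': 0 ⇒ 0;  out=∅∪out(0)=∅
  fail(2) 'de': from fail(1)=0 chase 'e': 0 ⇒ 10;  out={0}∪out(10)={0}
  fail(4) 'cd': from fail(3)=0 chase 'd': 0 ⇒ 1;  out=∅∪out(1)=∅
  fail(9) 'cb': from fail(3)=0 chase 'b': 0 ⇒ 0;  out={2}∪out(0)={2}
  fail(11) 'ee': from fail(10)=0 chase 'e': 0 ⇒ 10;  out=∅∪out(10)=∅
  fail(13) 'ed': from fail(10)=0 chase 'd': 0 ⇒ 1;  out={4}∪out(1)={4}
  fail(5) 'cdc': from fail(4)=1 chase 'c': 1→0 ⇒ 3;  out=∅∪out(3)=∅
  fail(12) 'eed': from fail(11)=10 chase 'd': 10 ⇒ 13;  out={3}∪out(13)={3,4}
  fail(6) 'cdcc': from fail(5)=3 chase 'c': 3→0 ⇒ 3;  out=∅∪out(3)=∅
  fail(7) 'cdcca': from fail(6)=3 chase 'a': 3→0 ⇒ 0;  out=∅∪out(0)=∅
  fail(8) 'cdccad': from fail(7)=0 chase 'd': 0 ⇒ 1;  out={1}∪out(1)={1}

Text stream:
i=0 'd': node 0→1
i=1 'c': node 1→3 (fail-walked)
i=2 'b': node 3→9  emit P2@[1:2]
i=3 'c': node 9→3 (fail-walked)
i=4 'd': node 3→4
i=5 'c': node 4→5
i=6 'c': node 5→6
i=7 'a': node 6→7
i=8 'd': node 7→8  emit P1@[3:8]
i=9 'a': node 8→0 (fail-walked)
i=10 'd': node 0→1
i=11 'd': node 1→1 (fail-walked)
i=12 'e': node 1→2  emit P0@[11:12]
i=13 'c': node 2→3 (fail-walked)
i=14 'b': node 3→9  emit P2@[13:14]
i=15 'e': node 9→10 (fail-walked)
i=16 'e': node 10→11
i=17 'd': node 11→12  emit P3@[15:17],P4@[16:17]
i=18 'e': node 12→2 (fail-walked)  emit P0@[17:18]
i=19 'e': node 2→11 (fail-walked)
i=20 'd': node 11→12  emit P3@[18:20],P4@[19:20]
i=21 'a': node 12→0 (fail-walked)
i=22 'a': node 0→0
i=23 'c': node 0→3
i=24 'b': node 3→9  emit P2@[23:24]
i=25 'c': node 9→3 (fail-walked)
i=26 'a': node 3→0 (fail-walked)
i=27 'c': node 0→3
i=28 'd': node 3→4
i=29 'b': node 4→0 (fail-walked)
i=30 'd': node 0→1
i=31 'e': node 1→2  emit P0@[30:31]
i=32 'c': node 2→3 (fail-walked)
i=33 'b': node 3→9  emit P2@[32:33]
i=34 'b': node 9→0 (fail-walked)
i=35 'c': node 0→3
i=36 'e': node 3→10 (fail-walked)
i=37 'a': node 10→0 (fail-walked)
i=38 'd': node 0→1
i=39 'e': node 1→2  emit P0@[38:39]
i=40 'b': node 2→0 (fail-walked)
i=41 'e': node 0→10
i=42 'e': node 10→11

Matches: [[2,2],[8,1],[12,0],[14,2],[17,3],[17,4],[18,0],[20,3],[20,4],[24,2],[31,0],[33,2],[39,0]]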